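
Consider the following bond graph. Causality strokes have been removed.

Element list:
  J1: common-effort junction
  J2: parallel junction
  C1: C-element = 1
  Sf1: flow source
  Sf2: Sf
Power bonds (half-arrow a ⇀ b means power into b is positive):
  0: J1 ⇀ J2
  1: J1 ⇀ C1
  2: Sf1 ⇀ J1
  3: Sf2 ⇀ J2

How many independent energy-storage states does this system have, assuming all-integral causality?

b2 stroke→Sf1  (Sf1: flow source, stroke at near end)
b3 stroke→Sf2  (Sf2 (Sf) sets flow on bond)
b0 stroke→J2  (only one effort-in slot at J2)
b1 stroke→J1  (closing 0-jn rule on J1)

1  (C1 all integral)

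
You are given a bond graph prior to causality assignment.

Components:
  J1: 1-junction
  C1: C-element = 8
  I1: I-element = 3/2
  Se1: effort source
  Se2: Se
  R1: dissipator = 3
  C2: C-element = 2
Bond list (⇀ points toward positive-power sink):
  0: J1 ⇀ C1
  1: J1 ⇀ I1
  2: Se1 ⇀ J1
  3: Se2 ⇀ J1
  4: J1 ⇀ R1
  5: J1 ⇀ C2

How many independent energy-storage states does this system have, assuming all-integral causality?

β2 stroke at J1  (Se1 fixes effort; stroke away)
β3 stroke at J1  (source Se2 imposes e)
β0 stroke at J1  (prefer integral on C1)
β1 stroke at I1  (I1 outputs flow p/I1)
β4 stroke at J1  (common-f at J1 fixed by 1)
β5 stroke at J1  (J1 flow already set via bond 1)

3  (C1, C2, I1 all integral)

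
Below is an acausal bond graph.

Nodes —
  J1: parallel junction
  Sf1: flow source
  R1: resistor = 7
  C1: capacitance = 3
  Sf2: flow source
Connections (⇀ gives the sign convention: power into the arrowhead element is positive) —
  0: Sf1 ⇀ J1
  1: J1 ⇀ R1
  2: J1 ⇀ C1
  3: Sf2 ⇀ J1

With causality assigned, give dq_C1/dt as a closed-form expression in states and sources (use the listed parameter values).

dq_C1/dt = F_Sf1 + F_Sf2 - q_C1/21

bond 0 →Sf1  (Sf1 (Sf) sets flow on bond)
bond 3 →Sf2  (source Sf2 imposes f)
bond 2 →J1  (C1 integral (e out))
bond 1 →R1  (0-jn J1 has e-setter on 2)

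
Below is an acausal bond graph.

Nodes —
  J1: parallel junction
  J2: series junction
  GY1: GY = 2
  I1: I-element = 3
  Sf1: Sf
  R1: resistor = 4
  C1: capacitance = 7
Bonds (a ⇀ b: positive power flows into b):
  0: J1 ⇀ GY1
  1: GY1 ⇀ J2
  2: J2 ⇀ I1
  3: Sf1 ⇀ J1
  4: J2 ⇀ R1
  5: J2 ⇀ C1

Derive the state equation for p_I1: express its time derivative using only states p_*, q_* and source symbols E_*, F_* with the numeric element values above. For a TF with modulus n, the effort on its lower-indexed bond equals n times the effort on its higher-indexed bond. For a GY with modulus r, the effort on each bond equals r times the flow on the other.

bond 3 →Sf1  (Sf1 fixes flow; stroke at Sf1)
bond 0 →J1  (only one effort-in slot at J1)
bond 1 →J2  (GY1 both-in/both-out from 0)
bond 2 →I1  (I1: I, integral causality)
bond 4 →J2  (1-jn J2 has f-setter on 2)
bond 5 →J2  (common-f at J2 fixed by 2)

dp_I1/dt = 2*F_Sf1 - 4*p_I1/3 - q_C1/7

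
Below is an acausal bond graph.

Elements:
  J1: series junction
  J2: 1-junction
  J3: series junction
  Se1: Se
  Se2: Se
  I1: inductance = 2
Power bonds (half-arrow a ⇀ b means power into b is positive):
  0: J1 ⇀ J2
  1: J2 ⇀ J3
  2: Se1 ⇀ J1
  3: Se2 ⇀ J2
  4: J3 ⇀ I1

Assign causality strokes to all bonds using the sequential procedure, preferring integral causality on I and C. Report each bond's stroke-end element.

bond 0 →J2
bond 1 →J3
bond 2 →J1
bond 3 →J2
bond 4 →I1

#2 stroke at J1  (source Se1 imposes e)
#3 stroke at J2  (source Se2 imposes e)
#0 stroke at J2  (only one flow-in slot at J1)
#1 stroke at J3  (closing 1-jn rule on J2)
#4 stroke at I1  (only one flow-in slot at J3)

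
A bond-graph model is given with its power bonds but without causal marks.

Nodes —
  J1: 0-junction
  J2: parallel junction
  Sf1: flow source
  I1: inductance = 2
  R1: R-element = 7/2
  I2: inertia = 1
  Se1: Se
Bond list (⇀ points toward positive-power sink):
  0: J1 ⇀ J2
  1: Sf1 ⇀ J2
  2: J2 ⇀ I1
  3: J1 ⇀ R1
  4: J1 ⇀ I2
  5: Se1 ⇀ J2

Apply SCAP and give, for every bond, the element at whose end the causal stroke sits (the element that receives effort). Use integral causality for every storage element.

#1 →Sf1  (Sf1 fixes flow; stroke at Sf1)
#5 →J2  (Se1 fixes effort; stroke away)
#0 →J1  (0-jn J2 has e-setter on 5)
#2 →I1  (common-e at J2 fixed by 5)
#3 →R1  (J1: bond 0 brought effort, rest push out)
#4 →I2  (0-jn J1 has e-setter on 0)

β0 stroke at J1
β1 stroke at Sf1
β2 stroke at I1
β3 stroke at R1
β4 stroke at I2
β5 stroke at J2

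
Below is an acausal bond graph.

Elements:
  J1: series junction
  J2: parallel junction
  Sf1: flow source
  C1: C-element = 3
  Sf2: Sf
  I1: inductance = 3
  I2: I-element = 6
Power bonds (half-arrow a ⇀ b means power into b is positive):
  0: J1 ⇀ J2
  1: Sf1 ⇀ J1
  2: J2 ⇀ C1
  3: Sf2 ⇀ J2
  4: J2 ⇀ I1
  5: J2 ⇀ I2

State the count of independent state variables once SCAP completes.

#1 |Sf1  (Sf1 fixes flow; stroke at Sf1)
#3 |Sf2  (Sf2 (Sf) sets flow on bond)
#0 |J1  (J1 flow already set via bond 1)
#2 |J2  (C1: C, integral causality)
#4 |I1  (0-jn J2 has e-setter on 2)
#5 |I2  (J2: bond 2 brought effort, rest push out)

3  (C1, I1, I2 all integral)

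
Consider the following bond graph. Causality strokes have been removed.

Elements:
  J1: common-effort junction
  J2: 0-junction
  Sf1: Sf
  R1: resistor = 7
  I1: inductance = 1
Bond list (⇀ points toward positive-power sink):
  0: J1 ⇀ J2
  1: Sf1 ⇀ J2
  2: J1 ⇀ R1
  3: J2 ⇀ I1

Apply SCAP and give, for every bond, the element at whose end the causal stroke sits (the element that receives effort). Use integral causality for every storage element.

bond 1 stroke at Sf1  (Sf1 (Sf) sets flow on bond)
bond 3 stroke at I1  (I1: I, integral causality)
bond 0 stroke at J2  (J2: last free bond brings effort in)
bond 2 stroke at J1  (J1: last free bond brings effort in)

β0 stroke at J2
β1 stroke at Sf1
β2 stroke at J1
β3 stroke at I1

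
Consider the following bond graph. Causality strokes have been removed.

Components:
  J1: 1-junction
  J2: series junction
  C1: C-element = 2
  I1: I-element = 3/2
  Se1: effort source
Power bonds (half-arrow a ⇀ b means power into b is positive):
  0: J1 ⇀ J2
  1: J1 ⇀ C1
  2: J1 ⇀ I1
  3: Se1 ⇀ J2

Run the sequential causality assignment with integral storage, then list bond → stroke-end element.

#0 |J1
#1 |J1
#2 |I1
#3 |J2

b3 →J2  (Se1 fixes effort; stroke away)
b0 →J1  (J2 needs exactly one f-in)
b1 →J1  (C1 integral (e out))
b2 →I1  (closing 1-jn rule on J1)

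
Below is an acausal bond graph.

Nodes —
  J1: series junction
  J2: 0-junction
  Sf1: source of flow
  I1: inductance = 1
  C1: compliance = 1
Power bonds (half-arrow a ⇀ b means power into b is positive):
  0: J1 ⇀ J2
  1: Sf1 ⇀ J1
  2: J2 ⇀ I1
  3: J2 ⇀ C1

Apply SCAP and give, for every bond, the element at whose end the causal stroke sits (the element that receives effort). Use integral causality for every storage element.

β0 stroke at J1
β1 stroke at Sf1
β2 stroke at I1
β3 stroke at J2

β1 stroke→Sf1  (source Sf1 imposes f)
β0 stroke→J1  (1-jn J1 has f-setter on 1)
β2 stroke→I1  (I1 outputs flow p/I1)
β3 stroke→J2  (only one effort-in slot at J2)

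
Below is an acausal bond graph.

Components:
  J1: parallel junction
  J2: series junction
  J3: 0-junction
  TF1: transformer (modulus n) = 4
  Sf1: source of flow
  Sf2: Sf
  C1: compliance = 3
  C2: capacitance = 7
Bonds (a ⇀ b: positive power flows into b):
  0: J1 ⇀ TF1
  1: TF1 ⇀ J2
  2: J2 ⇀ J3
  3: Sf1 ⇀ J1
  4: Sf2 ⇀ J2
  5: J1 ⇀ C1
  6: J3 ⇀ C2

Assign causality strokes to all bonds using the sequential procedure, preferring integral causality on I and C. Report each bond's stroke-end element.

#0 stroke→TF1
#1 stroke→J2
#2 stroke→J2
#3 stroke→Sf1
#4 stroke→Sf2
#5 stroke→J1
#6 stroke→J3

β3 stroke at Sf1  (Sf1 fixes flow; stroke at Sf1)
β4 stroke at Sf2  (Sf2 fixes flow; stroke at Sf2)
β1 stroke at J2  (1-jn J2 has f-setter on 4)
β2 stroke at J2  (1-jn J2 has f-setter on 4)
β6 stroke at J3  (J3 needs exactly one e-in)
β0 stroke at TF1  (through TF1, causality passes straight; one stroke at TF1)
β5 stroke at J1  (closing 0-jn rule on J1)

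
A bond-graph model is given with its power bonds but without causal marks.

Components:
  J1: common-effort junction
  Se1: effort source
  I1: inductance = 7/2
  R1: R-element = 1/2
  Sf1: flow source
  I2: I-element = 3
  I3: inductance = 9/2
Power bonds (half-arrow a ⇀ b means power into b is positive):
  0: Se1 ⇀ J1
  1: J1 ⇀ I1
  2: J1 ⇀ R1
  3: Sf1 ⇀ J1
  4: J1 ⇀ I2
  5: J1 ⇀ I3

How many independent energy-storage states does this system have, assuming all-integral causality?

3  (I1, I2, I3 all integral)

#0 stroke→J1  (Se1 fixes effort; stroke away)
#3 stroke→Sf1  (Sf1 (Sf) sets flow on bond)
#1 stroke→I1  (J1: bond 0 brought effort, rest push out)
#2 stroke→R1  (0-jn J1 has e-setter on 0)
#4 stroke→I2  (J1: bond 0 brought effort, rest push out)
#5 stroke→I3  (J1 effort already set via bond 0)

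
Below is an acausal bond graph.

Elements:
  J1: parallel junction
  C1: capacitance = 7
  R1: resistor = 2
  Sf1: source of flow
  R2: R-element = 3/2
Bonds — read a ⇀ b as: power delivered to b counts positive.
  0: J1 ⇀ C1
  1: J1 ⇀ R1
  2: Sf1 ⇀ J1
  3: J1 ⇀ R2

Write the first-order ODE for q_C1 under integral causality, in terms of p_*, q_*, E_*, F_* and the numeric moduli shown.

dq_C1/dt = F_Sf1 - q_C1/6

bond 2 stroke at Sf1  (Sf1 fixes flow; stroke at Sf1)
bond 0 stroke at J1  (C1 integral (e out))
bond 1 stroke at R1  (J1 effort already set via bond 0)
bond 3 stroke at R2  (J1: bond 0 brought effort, rest push out)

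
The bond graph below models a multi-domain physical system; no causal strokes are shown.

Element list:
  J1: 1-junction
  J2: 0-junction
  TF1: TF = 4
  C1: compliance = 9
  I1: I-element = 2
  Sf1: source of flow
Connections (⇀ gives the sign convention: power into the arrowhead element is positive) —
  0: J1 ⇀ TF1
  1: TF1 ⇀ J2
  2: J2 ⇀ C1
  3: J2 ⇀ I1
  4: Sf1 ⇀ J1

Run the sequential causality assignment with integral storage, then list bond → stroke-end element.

β4 stroke at Sf1  (Sf1: flow source, stroke at near end)
β0 stroke at J1  (1-jn J1 has f-setter on 4)
β1 stroke at TF1  (through TF1, causality passes straight; one stroke at TF1)
β2 stroke at J2  (C1: C, integral causality)
β3 stroke at I1  (J2: bond 2 brought effort, rest push out)

#0 |J1
#1 |TF1
#2 |J2
#3 |I1
#4 |Sf1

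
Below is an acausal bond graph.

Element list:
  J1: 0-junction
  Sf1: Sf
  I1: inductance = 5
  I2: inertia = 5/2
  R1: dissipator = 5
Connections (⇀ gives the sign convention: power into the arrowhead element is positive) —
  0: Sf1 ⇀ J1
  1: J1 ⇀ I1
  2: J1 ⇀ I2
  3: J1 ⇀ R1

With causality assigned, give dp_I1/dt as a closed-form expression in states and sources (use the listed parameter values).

dp_I1/dt = 5*F_Sf1 - p_I1 - 2*p_I2

b0 stroke→Sf1  (Sf1: flow source, stroke at near end)
b1 stroke→I1  (prefer integral on I1)
b2 stroke→I2  (prefer integral on I2)
b3 stroke→J1  (only one effort-in slot at J1)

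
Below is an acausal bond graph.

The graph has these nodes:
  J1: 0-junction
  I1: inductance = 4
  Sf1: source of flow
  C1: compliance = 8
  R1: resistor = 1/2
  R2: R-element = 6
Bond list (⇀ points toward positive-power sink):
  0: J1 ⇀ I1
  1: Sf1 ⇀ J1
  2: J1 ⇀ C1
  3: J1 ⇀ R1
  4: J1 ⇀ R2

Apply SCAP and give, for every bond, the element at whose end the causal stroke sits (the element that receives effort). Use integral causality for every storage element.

#1 stroke at Sf1  (Sf1 fixes flow; stroke at Sf1)
#0 stroke at I1  (prefer integral on I1)
#2 stroke at J1  (C1 integral (e out))
#3 stroke at R1  (0-jn J1 has e-setter on 2)
#4 stroke at R2  (common-e at J1 fixed by 2)

b0 →I1
b1 →Sf1
b2 →J1
b3 →R1
b4 →R2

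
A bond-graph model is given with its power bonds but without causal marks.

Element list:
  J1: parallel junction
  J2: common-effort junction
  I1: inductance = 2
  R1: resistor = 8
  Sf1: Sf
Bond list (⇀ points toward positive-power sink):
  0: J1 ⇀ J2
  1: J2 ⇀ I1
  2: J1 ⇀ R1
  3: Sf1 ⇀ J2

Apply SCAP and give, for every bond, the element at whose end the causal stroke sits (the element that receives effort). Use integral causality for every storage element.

bond 0 →J2
bond 1 →I1
bond 2 →J1
bond 3 →Sf1

b3 →Sf1  (source Sf1 imposes f)
b1 →I1  (I1 integral (f out))
b0 →J2  (J2: last free bond brings effort in)
b2 →J1  (J1: last free bond brings effort in)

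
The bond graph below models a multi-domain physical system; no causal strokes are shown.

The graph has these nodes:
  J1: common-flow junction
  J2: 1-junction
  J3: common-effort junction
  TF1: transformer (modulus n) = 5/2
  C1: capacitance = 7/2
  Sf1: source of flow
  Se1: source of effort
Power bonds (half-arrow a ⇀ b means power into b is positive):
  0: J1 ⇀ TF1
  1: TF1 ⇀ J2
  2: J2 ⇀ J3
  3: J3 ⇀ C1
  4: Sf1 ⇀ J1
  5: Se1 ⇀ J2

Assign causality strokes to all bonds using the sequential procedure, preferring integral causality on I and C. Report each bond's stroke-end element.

b0 |J1
b1 |TF1
b2 |J2
b3 |J3
b4 |Sf1
b5 |J2

β4 stroke→Sf1  (Sf1: flow source, stroke at near end)
β5 stroke→J2  (Se1 (Se) sets effort on bond)
β0 stroke→J1  (common-f at J1 fixed by 4)
β1 stroke→TF1  (TF1 one-in-one-out from 0)
β2 stroke→J2  (1-jn J2 has f-setter on 1)
β3 stroke→J3  (J3 needs exactly one e-in)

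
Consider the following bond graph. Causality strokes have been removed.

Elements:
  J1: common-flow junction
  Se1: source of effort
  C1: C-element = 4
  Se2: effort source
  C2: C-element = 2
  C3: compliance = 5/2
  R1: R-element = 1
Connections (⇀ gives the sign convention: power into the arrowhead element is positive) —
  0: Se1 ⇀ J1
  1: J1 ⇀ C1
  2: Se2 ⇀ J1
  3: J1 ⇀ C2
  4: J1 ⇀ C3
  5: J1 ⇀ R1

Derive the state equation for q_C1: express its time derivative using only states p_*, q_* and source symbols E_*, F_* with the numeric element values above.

#0 stroke→J1  (Se1: effort source, stroke at far end)
#2 stroke→J1  (source Se2 imposes e)
#1 stroke→J1  (C1 integral (e out))
#3 stroke→J1  (prefer integral on C2)
#4 stroke→J1  (C3 outputs effort q/C3)
#5 stroke→R1  (J1: last free bond brings flow in)

dq_C1/dt = E_Se1 + E_Se2 - q_C1/4 - q_C2/2 - 2*q_C3/5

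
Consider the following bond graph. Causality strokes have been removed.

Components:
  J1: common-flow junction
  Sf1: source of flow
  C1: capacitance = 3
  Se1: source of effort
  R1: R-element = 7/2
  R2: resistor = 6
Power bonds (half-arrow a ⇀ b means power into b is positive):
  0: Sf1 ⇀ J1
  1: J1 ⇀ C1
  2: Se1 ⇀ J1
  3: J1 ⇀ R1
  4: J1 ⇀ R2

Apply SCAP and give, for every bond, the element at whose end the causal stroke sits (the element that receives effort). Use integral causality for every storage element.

b0 |Sf1
b1 |J1
b2 |J1
b3 |J1
b4 |J1

b0 stroke→Sf1  (Sf1 (Sf) sets flow on bond)
b2 stroke→J1  (Se1 (Se) sets effort on bond)
b1 stroke→J1  (common-f at J1 fixed by 0)
b3 stroke→J1  (1-jn J1 has f-setter on 0)
b4 stroke→J1  (J1 flow already set via bond 0)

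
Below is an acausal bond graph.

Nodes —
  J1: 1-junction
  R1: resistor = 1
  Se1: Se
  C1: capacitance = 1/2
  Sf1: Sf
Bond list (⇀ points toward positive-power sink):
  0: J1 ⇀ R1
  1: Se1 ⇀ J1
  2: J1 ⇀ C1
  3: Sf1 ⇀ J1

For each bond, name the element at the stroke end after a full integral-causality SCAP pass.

b1 stroke at J1  (Se1 (Se) sets effort on bond)
b3 stroke at Sf1  (Sf1: flow source, stroke at near end)
b0 stroke at J1  (common-f at J1 fixed by 3)
b2 stroke at J1  (common-f at J1 fixed by 3)

bond 0 →J1
bond 1 →J1
bond 2 →J1
bond 3 →Sf1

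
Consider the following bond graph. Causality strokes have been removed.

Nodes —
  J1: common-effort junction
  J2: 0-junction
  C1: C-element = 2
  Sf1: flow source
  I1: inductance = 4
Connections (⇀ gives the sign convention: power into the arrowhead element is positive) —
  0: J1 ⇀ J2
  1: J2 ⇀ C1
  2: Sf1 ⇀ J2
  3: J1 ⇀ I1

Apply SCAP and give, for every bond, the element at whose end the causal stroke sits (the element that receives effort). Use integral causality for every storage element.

#2 →Sf1  (source Sf1 imposes f)
#1 →J2  (C1 outputs effort q/C1)
#0 →J1  (J2: bond 1 brought effort, rest push out)
#3 →I1  (J1: bond 0 brought effort, rest push out)

#0 stroke→J1
#1 stroke→J2
#2 stroke→Sf1
#3 stroke→I1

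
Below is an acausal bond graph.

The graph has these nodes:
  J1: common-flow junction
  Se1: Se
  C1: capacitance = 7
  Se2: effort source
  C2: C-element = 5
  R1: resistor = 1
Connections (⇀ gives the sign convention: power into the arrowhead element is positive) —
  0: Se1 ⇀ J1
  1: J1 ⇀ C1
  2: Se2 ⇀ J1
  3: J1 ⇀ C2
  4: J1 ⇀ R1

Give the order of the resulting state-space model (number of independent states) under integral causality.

2  (C1, C2 all integral)

β0 stroke at J1  (Se1: effort source, stroke at far end)
β2 stroke at J1  (Se2: effort source, stroke at far end)
β1 stroke at J1  (C1 integral (e out))
β3 stroke at J1  (C2 integral (e out))
β4 stroke at R1  (J1: last free bond brings flow in)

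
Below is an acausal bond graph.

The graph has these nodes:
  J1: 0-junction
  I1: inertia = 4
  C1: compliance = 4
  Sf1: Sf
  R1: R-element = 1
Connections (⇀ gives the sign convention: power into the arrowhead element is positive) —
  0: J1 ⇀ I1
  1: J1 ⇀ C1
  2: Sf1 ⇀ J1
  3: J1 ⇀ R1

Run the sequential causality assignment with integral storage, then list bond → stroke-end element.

b0 stroke at I1
b1 stroke at J1
b2 stroke at Sf1
b3 stroke at R1

β2 →Sf1  (Sf1 (Sf) sets flow on bond)
β0 →I1  (I1 outputs flow p/I1)
β1 →J1  (C1: C, integral causality)
β3 →R1  (J1 effort already set via bond 1)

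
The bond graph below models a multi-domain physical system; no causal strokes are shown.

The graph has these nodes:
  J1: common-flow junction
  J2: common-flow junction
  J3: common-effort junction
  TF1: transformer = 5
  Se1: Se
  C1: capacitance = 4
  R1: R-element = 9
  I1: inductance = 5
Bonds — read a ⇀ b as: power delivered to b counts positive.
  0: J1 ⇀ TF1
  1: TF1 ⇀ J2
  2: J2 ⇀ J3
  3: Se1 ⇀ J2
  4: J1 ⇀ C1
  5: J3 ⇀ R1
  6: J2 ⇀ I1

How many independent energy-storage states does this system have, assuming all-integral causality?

bond 3 →J2  (source Se1 imposes e)
bond 4 →J1  (C1: C, integral causality)
bond 0 →TF1  (only one flow-in slot at J1)
bond 1 →J2  (TF1: transformer flips bond 0)
bond 6 →I1  (I1 outputs flow p/I1)
bond 2 →J2  (1-jn J2 has f-setter on 6)
bond 5 →J3  (only one effort-in slot at J3)

2  (C1, I1 all integral)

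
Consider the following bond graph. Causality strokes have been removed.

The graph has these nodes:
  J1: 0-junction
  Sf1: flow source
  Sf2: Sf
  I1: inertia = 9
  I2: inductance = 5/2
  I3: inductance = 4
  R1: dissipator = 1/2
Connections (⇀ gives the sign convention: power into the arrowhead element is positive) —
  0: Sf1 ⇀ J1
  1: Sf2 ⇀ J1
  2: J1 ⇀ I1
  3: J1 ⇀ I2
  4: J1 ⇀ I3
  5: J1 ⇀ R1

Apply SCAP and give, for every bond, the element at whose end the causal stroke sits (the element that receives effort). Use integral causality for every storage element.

b0 stroke→Sf1
b1 stroke→Sf2
b2 stroke→I1
b3 stroke→I2
b4 stroke→I3
b5 stroke→J1

#0 stroke at Sf1  (Sf1 fixes flow; stroke at Sf1)
#1 stroke at Sf2  (Sf2 (Sf) sets flow on bond)
#2 stroke at I1  (I1 integral (f out))
#3 stroke at I2  (I2: I, integral causality)
#4 stroke at I3  (prefer integral on I3)
#5 stroke at J1  (only one effort-in slot at J1)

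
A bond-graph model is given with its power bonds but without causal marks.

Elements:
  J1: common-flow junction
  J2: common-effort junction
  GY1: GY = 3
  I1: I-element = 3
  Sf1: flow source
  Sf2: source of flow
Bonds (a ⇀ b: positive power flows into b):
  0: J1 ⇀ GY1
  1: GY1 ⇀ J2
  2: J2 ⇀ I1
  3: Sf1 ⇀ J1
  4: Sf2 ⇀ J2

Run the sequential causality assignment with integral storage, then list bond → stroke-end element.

#0 stroke→J1
#1 stroke→J2
#2 stroke→I1
#3 stroke→Sf1
#4 stroke→Sf2

β3 →Sf1  (Sf1: flow source, stroke at near end)
β4 →Sf2  (Sf2 fixes flow; stroke at Sf2)
β0 →J1  (1-jn J1 has f-setter on 3)
β1 →J2  (through GY1, causality inverts; strokes same side of GY1)
β2 →I1  (J2: bond 1 brought effort, rest push out)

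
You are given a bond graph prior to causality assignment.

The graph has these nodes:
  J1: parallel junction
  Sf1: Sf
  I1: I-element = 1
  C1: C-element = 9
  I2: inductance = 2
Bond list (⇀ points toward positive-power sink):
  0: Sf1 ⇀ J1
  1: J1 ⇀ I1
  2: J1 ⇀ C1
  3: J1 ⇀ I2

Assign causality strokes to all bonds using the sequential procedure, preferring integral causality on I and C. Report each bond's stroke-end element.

bond 0 stroke at Sf1  (Sf1 (Sf) sets flow on bond)
bond 1 stroke at I1  (I1 outputs flow p/I1)
bond 2 stroke at J1  (C1: C, integral causality)
bond 3 stroke at I2  (J1: bond 2 brought effort, rest push out)

bond 0 stroke→Sf1
bond 1 stroke→I1
bond 2 stroke→J1
bond 3 stroke→I2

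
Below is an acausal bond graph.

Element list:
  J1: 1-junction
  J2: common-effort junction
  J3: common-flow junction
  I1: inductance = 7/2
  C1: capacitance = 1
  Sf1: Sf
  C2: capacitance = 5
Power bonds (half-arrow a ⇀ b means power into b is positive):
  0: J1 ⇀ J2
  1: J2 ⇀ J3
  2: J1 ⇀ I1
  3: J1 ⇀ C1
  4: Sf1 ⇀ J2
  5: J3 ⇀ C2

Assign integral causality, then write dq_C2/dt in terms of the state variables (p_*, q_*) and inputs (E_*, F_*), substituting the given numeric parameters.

β4 stroke at Sf1  (Sf1: flow source, stroke at near end)
β2 stroke at I1  (prefer integral on I1)
β0 stroke at J1  (J1 flow already set via bond 2)
β3 stroke at J1  (common-f at J1 fixed by 2)
β1 stroke at J2  (J2 needs exactly one e-in)
β5 stroke at J3  (common-f at J3 fixed by 1)

dq_C2/dt = F_Sf1 + 2*p_I1/7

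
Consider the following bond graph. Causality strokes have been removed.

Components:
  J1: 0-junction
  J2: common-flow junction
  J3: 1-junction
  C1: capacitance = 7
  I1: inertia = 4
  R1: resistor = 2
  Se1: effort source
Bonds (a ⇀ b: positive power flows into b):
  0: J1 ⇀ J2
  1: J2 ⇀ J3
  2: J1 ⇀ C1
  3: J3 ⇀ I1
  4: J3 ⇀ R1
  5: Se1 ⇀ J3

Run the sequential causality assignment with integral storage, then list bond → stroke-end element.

β5 stroke at J3  (Se1 fixes effort; stroke away)
β2 stroke at J1  (C1 integral (e out))
β0 stroke at J2  (J1 effort already set via bond 2)
β1 stroke at J3  (J2: last free bond brings flow in)
β3 stroke at I1  (prefer integral on I1)
β4 stroke at J3  (J3: bond 3 brought flow, rest push out)

b0 |J2
b1 |J3
b2 |J1
b3 |I1
b4 |J3
b5 |J3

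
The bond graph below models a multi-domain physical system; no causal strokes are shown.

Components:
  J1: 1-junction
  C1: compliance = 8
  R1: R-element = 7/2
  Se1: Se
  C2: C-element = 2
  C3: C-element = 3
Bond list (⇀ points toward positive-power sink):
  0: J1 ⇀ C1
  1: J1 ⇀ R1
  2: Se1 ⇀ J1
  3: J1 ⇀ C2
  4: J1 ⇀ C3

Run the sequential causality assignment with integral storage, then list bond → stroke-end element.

#0 stroke→J1
#1 stroke→R1
#2 stroke→J1
#3 stroke→J1
#4 stroke→J1

bond 2 |J1  (Se1: effort source, stroke at far end)
bond 0 |J1  (C1: C, integral causality)
bond 3 |J1  (C2 outputs effort q/C2)
bond 4 |J1  (prefer integral on C3)
bond 1 |R1  (J1: last free bond brings flow in)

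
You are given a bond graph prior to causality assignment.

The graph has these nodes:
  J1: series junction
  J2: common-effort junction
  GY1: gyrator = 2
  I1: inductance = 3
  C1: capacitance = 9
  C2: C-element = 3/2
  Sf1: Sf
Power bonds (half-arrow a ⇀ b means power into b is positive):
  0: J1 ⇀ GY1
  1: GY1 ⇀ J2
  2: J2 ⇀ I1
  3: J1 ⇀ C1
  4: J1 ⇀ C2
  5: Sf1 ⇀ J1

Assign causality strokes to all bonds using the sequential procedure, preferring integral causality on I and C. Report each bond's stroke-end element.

β5 →Sf1  (source Sf1 imposes f)
β0 →J1  (1-jn J1 has f-setter on 5)
β3 →J1  (1-jn J1 has f-setter on 5)
β4 →J1  (1-jn J1 has f-setter on 5)
β1 →J2  (GY1 both-in/both-out from 0)
β2 →I1  (common-e at J2 fixed by 1)

bond 0 stroke at J1
bond 1 stroke at J2
bond 2 stroke at I1
bond 3 stroke at J1
bond 4 stroke at J1
bond 5 stroke at Sf1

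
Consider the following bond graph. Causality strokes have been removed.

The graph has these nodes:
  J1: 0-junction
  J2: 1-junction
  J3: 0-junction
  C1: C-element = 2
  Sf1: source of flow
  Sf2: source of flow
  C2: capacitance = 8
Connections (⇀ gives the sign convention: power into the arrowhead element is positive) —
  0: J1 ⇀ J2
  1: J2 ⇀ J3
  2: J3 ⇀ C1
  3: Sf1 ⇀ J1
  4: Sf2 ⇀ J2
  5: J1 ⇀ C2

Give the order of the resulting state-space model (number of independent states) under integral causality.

2  (C1, C2 all integral)

#3 stroke at Sf1  (Sf1 fixes flow; stroke at Sf1)
#4 stroke at Sf2  (Sf2 (Sf) sets flow on bond)
#0 stroke at J2  (common-f at J2 fixed by 4)
#1 stroke at J2  (J2: bond 4 brought flow, rest push out)
#2 stroke at J3  (J3: last free bond brings effort in)
#5 stroke at J1  (J1: last free bond brings effort in)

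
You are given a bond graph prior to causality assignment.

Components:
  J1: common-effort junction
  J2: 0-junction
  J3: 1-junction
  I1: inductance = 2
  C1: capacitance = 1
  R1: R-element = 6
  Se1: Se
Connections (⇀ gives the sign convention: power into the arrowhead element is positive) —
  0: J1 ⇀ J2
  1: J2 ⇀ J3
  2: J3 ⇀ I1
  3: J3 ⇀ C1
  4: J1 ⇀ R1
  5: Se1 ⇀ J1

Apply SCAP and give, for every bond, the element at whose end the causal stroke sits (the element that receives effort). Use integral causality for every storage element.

b0 |J2
b1 |J3
b2 |I1
b3 |J3
b4 |R1
b5 |J1

#5 stroke→J1  (Se1 fixes effort; stroke away)
#0 stroke→J2  (J1 effort already set via bond 5)
#4 stroke→R1  (J1: bond 5 brought effort, rest push out)
#1 stroke→J3  (J2: bond 0 brought effort, rest push out)
#2 stroke→I1  (I1 outputs flow p/I1)
#3 stroke→J3  (1-jn J3 has f-setter on 2)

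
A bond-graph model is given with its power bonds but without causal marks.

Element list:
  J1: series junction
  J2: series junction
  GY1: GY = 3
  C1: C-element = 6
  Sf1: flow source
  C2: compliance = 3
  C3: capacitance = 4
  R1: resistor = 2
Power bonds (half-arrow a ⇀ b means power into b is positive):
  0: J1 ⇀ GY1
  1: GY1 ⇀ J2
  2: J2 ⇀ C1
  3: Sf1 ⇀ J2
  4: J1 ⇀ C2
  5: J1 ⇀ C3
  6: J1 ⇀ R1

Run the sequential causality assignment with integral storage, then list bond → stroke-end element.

b0 stroke at J1
b1 stroke at J2
b2 stroke at J2
b3 stroke at Sf1
b4 stroke at J1
b5 stroke at J1
b6 stroke at R1

bond 3 →Sf1  (Sf1 fixes flow; stroke at Sf1)
bond 1 →J2  (common-f at J2 fixed by 3)
bond 2 →J2  (J2 flow already set via bond 3)
bond 0 →J1  (GY GY1: same side as bond 1)
bond 4 →J1  (C2 integral (e out))
bond 5 →J1  (C3 outputs effort q/C3)
bond 6 →R1  (only one flow-in slot at J1)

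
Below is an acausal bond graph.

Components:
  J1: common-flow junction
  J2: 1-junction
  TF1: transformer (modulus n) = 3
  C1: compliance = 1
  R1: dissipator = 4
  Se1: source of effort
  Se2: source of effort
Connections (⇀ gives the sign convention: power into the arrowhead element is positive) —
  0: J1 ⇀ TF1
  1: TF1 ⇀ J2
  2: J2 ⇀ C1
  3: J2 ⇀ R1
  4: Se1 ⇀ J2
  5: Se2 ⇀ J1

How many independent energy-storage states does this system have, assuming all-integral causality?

#4 stroke→J2  (Se1 fixes effort; stroke away)
#5 stroke→J1  (Se2 (Se) sets effort on bond)
#0 stroke→TF1  (J1 needs exactly one f-in)
#1 stroke→J2  (TF TF1: opposite of bond 0)
#2 stroke→J2  (prefer integral on C1)
#3 stroke→R1  (only one flow-in slot at J2)

1  (C1 all integral)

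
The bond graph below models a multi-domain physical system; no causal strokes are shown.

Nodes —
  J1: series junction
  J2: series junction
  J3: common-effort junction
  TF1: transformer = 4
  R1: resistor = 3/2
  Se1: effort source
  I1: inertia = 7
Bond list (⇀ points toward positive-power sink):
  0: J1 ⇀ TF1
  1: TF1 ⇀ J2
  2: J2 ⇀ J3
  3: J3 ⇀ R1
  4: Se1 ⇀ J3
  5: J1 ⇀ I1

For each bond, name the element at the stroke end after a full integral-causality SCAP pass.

β4 |J3  (source Se1 imposes e)
β2 |J2  (common-e at J3 fixed by 4)
β3 |R1  (common-e at J3 fixed by 4)
β1 |TF1  (J2: last free bond brings flow in)
β0 |J1  (through TF1, causality passes straight; one stroke at TF1)
β5 |I1  (only one flow-in slot at J1)

#0 stroke→J1
#1 stroke→TF1
#2 stroke→J2
#3 stroke→R1
#4 stroke→J3
#5 stroke→I1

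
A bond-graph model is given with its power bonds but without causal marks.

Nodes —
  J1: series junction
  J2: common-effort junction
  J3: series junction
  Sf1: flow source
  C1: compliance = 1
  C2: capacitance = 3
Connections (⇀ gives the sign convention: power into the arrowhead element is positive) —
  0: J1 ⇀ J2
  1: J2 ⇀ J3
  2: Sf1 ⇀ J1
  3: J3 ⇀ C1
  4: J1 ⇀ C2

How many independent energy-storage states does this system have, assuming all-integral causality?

2  (C1, C2 all integral)

#2 stroke→Sf1  (Sf1 (Sf) sets flow on bond)
#0 stroke→J1  (J1 flow already set via bond 2)
#4 stroke→J1  (common-f at J1 fixed by 2)
#1 stroke→J2  (J2 needs exactly one e-in)
#3 stroke→J3  (J3 flow already set via bond 1)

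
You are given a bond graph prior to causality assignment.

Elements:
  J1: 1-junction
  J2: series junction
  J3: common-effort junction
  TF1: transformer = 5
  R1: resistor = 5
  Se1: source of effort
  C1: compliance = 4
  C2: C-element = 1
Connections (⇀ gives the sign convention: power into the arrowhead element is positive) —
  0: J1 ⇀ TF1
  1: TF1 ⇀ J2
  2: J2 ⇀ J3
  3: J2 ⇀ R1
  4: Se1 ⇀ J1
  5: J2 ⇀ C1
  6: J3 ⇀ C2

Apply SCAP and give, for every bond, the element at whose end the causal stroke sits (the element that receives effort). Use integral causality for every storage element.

b4 →J1  (Se1 (Se) sets effort on bond)
b0 →TF1  (J1 needs exactly one f-in)
b1 →J2  (TF1: transformer flips bond 0)
b5 →J2  (C1 outputs effort q/C1)
b6 →J3  (C2: C, integral causality)
b2 →J2  (J3 effort already set via bond 6)
b3 →R1  (only one flow-in slot at J2)

bond 0 →TF1
bond 1 →J2
bond 2 →J2
bond 3 →R1
bond 4 →J1
bond 5 →J2
bond 6 →J3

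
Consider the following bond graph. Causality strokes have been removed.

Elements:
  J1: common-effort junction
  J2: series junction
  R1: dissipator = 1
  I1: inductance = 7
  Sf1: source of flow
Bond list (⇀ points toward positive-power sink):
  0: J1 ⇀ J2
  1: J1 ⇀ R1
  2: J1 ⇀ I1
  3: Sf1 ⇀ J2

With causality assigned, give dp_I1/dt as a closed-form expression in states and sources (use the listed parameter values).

b3 stroke→Sf1  (source Sf1 imposes f)
b0 stroke→J2  (J2: bond 3 brought flow, rest push out)
b2 stroke→I1  (I1 integral (f out))
b1 stroke→J1  (closing 0-jn rule on J1)

dp_I1/dt = -F_Sf1 - p_I1/7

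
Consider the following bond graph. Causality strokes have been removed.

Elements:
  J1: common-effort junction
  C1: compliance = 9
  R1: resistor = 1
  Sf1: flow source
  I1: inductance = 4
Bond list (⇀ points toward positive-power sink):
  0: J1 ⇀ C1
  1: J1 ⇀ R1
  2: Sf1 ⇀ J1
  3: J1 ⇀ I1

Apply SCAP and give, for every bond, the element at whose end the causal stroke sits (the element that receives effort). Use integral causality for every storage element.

b2 →Sf1  (Sf1 (Sf) sets flow on bond)
b0 →J1  (C1: C, integral causality)
b1 →R1  (0-jn J1 has e-setter on 0)
b3 →I1  (0-jn J1 has e-setter on 0)

#0 stroke at J1
#1 stroke at R1
#2 stroke at Sf1
#3 stroke at I1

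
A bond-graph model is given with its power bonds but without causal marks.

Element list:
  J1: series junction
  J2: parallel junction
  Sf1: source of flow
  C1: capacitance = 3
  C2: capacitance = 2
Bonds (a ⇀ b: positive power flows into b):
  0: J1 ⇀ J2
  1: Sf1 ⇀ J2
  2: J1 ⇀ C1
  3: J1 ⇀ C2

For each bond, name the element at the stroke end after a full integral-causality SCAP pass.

#1 stroke at Sf1  (Sf1: flow source, stroke at near end)
#0 stroke at J2  (closing 0-jn rule on J2)
#2 stroke at J1  (1-jn J1 has f-setter on 0)
#3 stroke at J1  (J1: bond 0 brought flow, rest push out)

bond 0 →J2
bond 1 →Sf1
bond 2 →J1
bond 3 →J1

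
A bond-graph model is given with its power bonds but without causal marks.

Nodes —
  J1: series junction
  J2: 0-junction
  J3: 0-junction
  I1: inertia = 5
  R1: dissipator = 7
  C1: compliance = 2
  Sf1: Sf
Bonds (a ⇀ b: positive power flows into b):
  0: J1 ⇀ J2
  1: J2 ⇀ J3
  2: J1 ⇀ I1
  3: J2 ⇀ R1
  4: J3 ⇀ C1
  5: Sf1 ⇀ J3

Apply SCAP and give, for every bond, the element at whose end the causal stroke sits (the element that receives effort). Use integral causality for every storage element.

b0 |J1
b1 |J2
b2 |I1
b3 |R1
b4 |J3
b5 |Sf1

#5 stroke at Sf1  (source Sf1 imposes f)
#2 stroke at I1  (I1 integral (f out))
#0 stroke at J1  (J1: bond 2 brought flow, rest push out)
#4 stroke at J3  (C1: C, integral causality)
#1 stroke at J2  (0-jn J3 has e-setter on 4)
#3 stroke at R1  (J2 effort already set via bond 1)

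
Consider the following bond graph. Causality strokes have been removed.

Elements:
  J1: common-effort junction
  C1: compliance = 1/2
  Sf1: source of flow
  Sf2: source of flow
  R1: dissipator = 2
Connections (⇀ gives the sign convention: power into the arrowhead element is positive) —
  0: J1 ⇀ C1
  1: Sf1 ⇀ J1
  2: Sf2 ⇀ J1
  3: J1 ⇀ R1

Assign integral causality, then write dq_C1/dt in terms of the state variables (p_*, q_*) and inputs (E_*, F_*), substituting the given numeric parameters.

b1 →Sf1  (Sf1 (Sf) sets flow on bond)
b2 →Sf2  (Sf2: flow source, stroke at near end)
b0 →J1  (C1 outputs effort q/C1)
b3 →R1  (J1: bond 0 brought effort, rest push out)

dq_C1/dt = F_Sf1 + F_Sf2 - q_C1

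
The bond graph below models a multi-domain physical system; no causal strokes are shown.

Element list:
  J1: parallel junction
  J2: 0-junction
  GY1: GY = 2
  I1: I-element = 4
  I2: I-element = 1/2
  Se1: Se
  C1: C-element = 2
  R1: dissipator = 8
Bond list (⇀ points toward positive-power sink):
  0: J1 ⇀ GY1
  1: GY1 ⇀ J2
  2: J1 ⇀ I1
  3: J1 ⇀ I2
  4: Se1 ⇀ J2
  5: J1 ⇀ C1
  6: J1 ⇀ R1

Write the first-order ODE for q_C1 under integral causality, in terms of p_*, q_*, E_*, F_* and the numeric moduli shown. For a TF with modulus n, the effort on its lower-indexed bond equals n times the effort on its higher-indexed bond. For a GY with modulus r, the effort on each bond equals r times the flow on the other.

dq_C1/dt = -E_Se1/2 - p_I1/4 - 2*p_I2 - q_C1/16

bond 4 stroke at J2  (Se1: effort source, stroke at far end)
bond 1 stroke at GY1  (J2 effort already set via bond 4)
bond 0 stroke at GY1  (through GY1, causality inverts; strokes same side of GY1)
bond 2 stroke at I1  (prefer integral on I1)
bond 3 stroke at I2  (I2: I, integral causality)
bond 5 stroke at J1  (prefer integral on C1)
bond 6 stroke at R1  (J1 effort already set via bond 5)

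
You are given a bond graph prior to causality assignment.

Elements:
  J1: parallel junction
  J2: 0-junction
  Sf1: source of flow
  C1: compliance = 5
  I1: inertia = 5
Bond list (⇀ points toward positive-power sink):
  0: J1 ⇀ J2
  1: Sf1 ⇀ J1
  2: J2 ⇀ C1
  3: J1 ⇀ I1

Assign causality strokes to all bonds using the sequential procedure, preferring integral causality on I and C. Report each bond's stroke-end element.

β1 →Sf1  (Sf1 fixes flow; stroke at Sf1)
β2 →J2  (C1 outputs effort q/C1)
β0 →J1  (J2 effort already set via bond 2)
β3 →I1  (0-jn J1 has e-setter on 0)

bond 0 stroke→J1
bond 1 stroke→Sf1
bond 2 stroke→J2
bond 3 stroke→I1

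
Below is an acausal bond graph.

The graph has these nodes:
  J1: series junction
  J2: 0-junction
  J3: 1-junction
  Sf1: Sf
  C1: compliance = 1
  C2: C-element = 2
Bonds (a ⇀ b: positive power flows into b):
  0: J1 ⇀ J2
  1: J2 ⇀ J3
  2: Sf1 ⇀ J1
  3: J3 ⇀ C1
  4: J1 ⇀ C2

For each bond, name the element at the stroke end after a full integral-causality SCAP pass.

β2 stroke at Sf1  (source Sf1 imposes f)
β0 stroke at J1  (J1 flow already set via bond 2)
β4 stroke at J1  (common-f at J1 fixed by 2)
β1 stroke at J2  (closing 0-jn rule on J2)
β3 stroke at J3  (1-jn J3 has f-setter on 1)

bond 0 stroke at J1
bond 1 stroke at J2
bond 2 stroke at Sf1
bond 3 stroke at J3
bond 4 stroke at J1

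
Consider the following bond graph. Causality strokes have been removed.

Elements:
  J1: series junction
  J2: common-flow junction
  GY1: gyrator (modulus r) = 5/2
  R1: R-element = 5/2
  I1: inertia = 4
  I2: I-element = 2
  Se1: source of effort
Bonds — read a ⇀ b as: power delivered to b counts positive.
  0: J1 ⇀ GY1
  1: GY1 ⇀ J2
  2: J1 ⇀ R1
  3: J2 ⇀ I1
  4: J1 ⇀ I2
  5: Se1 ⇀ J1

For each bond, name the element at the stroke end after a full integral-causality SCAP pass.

#0 |J1
#1 |J2
#2 |J1
#3 |I1
#4 |I2
#5 |J1

bond 5 →J1  (Se1 fixes effort; stroke away)
bond 3 →I1  (I1: I, integral causality)
bond 1 →J2  (1-jn J2 has f-setter on 3)
bond 0 →J1  (GY1: gyrator matches bond 1)
bond 4 →I2  (I2 outputs flow p/I2)
bond 2 →J1  (J1: bond 4 brought flow, rest push out)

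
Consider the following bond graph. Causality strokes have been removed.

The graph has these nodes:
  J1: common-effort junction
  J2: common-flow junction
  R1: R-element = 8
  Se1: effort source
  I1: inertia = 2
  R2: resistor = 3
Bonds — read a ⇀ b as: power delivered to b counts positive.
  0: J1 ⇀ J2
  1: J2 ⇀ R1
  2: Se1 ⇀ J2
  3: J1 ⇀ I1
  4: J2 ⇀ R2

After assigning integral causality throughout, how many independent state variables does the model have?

bond 2 stroke at J2  (Se1: effort source, stroke at far end)
bond 3 stroke at I1  (I1 integral (f out))
bond 0 stroke at J1  (only one effort-in slot at J1)
bond 1 stroke at J2  (J2 flow already set via bond 0)
bond 4 stroke at J2  (J2: bond 0 brought flow, rest push out)

1  (I1 all integral)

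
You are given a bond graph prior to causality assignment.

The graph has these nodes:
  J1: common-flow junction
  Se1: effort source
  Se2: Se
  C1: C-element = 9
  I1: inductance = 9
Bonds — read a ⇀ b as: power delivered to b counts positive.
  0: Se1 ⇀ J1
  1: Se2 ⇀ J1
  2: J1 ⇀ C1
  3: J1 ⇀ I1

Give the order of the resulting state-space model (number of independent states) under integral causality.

2  (C1, I1 all integral)

#0 stroke→J1  (source Se1 imposes e)
#1 stroke→J1  (Se2 (Se) sets effort on bond)
#2 stroke→J1  (prefer integral on C1)
#3 stroke→I1  (J1: last free bond brings flow in)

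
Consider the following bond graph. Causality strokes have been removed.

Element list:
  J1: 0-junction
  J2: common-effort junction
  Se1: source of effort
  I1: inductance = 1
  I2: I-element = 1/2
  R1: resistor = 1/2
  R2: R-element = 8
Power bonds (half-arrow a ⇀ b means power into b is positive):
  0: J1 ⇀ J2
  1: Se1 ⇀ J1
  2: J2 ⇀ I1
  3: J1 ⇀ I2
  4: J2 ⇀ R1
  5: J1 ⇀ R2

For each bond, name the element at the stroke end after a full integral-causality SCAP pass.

#0 stroke at J2
#1 stroke at J1
#2 stroke at I1
#3 stroke at I2
#4 stroke at R1
#5 stroke at R2

bond 1 →J1  (Se1 (Se) sets effort on bond)
bond 0 →J2  (common-e at J1 fixed by 1)
bond 3 →I2  (0-jn J1 has e-setter on 1)
bond 5 →R2  (J1: bond 1 brought effort, rest push out)
bond 2 →I1  (0-jn J2 has e-setter on 0)
bond 4 →R1  (J2: bond 0 brought effort, rest push out)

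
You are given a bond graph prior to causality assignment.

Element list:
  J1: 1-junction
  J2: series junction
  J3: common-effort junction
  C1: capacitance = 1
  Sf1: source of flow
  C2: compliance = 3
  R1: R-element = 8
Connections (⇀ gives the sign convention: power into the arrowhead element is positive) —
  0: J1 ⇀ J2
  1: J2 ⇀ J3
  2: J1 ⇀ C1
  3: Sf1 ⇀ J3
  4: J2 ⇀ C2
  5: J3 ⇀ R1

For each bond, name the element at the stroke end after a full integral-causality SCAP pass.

β3 stroke at Sf1  (Sf1 (Sf) sets flow on bond)
β2 stroke at J1  (prefer integral on C1)
β0 stroke at J2  (J1: last free bond brings flow in)
β4 stroke at J2  (C2: C, integral causality)
β1 stroke at J3  (J2 needs exactly one f-in)
β5 stroke at R1  (0-jn J3 has e-setter on 1)

#0 stroke→J2
#1 stroke→J3
#2 stroke→J1
#3 stroke→Sf1
#4 stroke→J2
#5 stroke→R1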